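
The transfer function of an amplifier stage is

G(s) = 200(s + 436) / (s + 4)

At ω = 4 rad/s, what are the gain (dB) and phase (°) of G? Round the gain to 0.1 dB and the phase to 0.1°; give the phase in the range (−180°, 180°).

83.8 dB, -44.5°

At s = jω = j4:
zero (s+436): 436 + j4 → |·| = √(436²+4²) = √190112 ≈ 436.02, ∠ = arctan(4/436) ≈ 0.53°
pole (s+4): 4 + j4 → |·| = √(4²+4²) = √32 ≈ 5.6569, ∠ = arctan(4/4) ≈ 45.00°
|G| = 200 · 436.02 / 5.6569 ≈ 15416
Gain = 20 log₁₀(15416) ≈ 83.76 dB
∠G = 0.53° − 45.00° = -44.47°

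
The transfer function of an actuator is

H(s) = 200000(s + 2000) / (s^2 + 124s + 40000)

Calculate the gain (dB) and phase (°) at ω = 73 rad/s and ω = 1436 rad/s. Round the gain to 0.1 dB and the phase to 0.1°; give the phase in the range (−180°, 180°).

ω = 73: 81.0 dB, -12.5°; ω = 1436: 47.7 dB, -139.3°

At s = jω = j73:
zero (s+2000): 2000 + j73 → |·| = √(2000²+73²) = √4005329 ≈ 2001.3, ∠ = arctan(73/2000) ≈ 2.09°
quadratic: (j73)² + 124·j73 + 40000 = 34671 + j9052 → |·| ≈ 35833, ∠ ≈ 14.63°
|H| = 200000 · 2001.3 / 35833 ≈ 11170
Gain = 20 log₁₀(11170) ≈ 80.96 dB
∠H = 2.09° − 14.63° = -12.54°

At s = jω = j1436:
zero (s+2000): 2000 + j1436 → |·| = √(2000²+1436²) = √6062096 ≈ 2462.1, ∠ = arctan(1436/2000) ≈ 35.68°
quadratic: (j1436)² + 124·j1436 + 40000 = -2022096 + j178064 → |·| ≈ 2.0299e+06, ∠ ≈ 174.97°
|H| = 200000 · 2462.1 / 2.0299e+06 ≈ 242.58
Gain = 20 log₁₀(242.58) ≈ 47.70 dB
∠H = 35.68° − 174.97° = -139.29°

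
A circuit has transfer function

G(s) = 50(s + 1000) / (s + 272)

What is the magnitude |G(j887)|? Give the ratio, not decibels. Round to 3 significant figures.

72.0

At s = jω = j887:
zero (s+1000): 1000 + j887 → |·| = √(1000²+887²) = √1786769 ≈ 1336.7, ∠ = arctan(887/1000) ≈ 41.57°
pole (s+272): 272 + j887 → |·| = √(272²+887²) = √860753 ≈ 927.77, ∠ = arctan(887/272) ≈ 72.95°
|G| = 50 · 1336.7 / 927.77 ≈ 72.038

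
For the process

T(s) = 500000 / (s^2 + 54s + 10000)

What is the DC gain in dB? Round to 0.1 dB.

34.0 dB

T(0) = 500000 / 10000 = 50
20 log₁₀(50) ≈ 33.98 dB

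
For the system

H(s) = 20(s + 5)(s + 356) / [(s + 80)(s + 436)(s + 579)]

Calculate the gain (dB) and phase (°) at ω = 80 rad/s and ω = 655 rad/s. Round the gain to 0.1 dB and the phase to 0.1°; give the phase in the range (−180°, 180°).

ω = 80: -34.0 dB, 35.8°; ω = 655: -33.3 dB, -36.9°

At s = jω = j80:
zero (s+5): 5 + j80 → |·| = √(5²+80²) = √6425 ≈ 80.156, ∠ = arctan(80/5) ≈ 86.42°
zero (s+356): 356 + j80 → |·| = √(356²+80²) = √133136 ≈ 364.88, ∠ = arctan(80/356) ≈ 12.67°
pole (s+80): 80 + j80 → |·| = √(80²+80²) = √12800 ≈ 113.14, ∠ = arctan(80/80) ≈ 45.00°
pole (s+436): 436 + j80 → |·| = √(436²+80²) = √196496 ≈ 443.28, ∠ = arctan(80/436) ≈ 10.40°
pole (s+579): 579 + j80 → |·| = √(579²+80²) = √341641 ≈ 584.5, ∠ = arctan(80/579) ≈ 7.87°
|H| = 20 · 29247 / 2.9314e+07 ≈ 0.019954
Gain = 20 log₁₀(0.019954) ≈ -34.00 dB
∠H = 99.09° − 63.27° = 35.82°

At s = jω = j655:
zero (s+5): 5 + j655 → |·| = √(5²+655²) = √429050 ≈ 655.02, ∠ = arctan(655/5) ≈ 89.56°
zero (s+356): 356 + j655 → |·| = √(356²+655²) = √555761 ≈ 745.49, ∠ = arctan(655/356) ≈ 61.48°
pole (s+80): 80 + j655 → |·| = √(80²+655²) = √435425 ≈ 659.87, ∠ = arctan(655/80) ≈ 83.04°
pole (s+436): 436 + j655 → |·| = √(436²+655²) = √619121 ≈ 786.84, ∠ = arctan(655/436) ≈ 56.35°
pole (s+579): 579 + j655 → |·| = √(579²+655²) = √764266 ≈ 874.22, ∠ = arctan(655/579) ≈ 48.52°
|H| = 20 · 4.8831e+05 / 4.5391e+08 ≈ 0.021516
Gain = 20 log₁₀(0.021516) ≈ -33.34 dB
∠H = 151.04° − 187.91° = -36.87°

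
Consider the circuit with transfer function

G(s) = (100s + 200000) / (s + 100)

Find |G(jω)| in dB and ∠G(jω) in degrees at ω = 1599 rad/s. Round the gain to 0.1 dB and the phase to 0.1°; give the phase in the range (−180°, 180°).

44.1 dB, -47.8°

Substitute s = j1599:
Numerator: 100(j1599) + 200000 = 200000 + j159900
Denominator: (j1599) + 100 = 100 + j1599
|N| = √(200000² + 159900²) ≈ 2.5606e+05, ∠N ≈ 38.64°
|D| = √(100² + 1599²) ≈ 1602.1, ∠D ≈ 86.42°
|G| = 2.5606e+05 / 1602.1 ≈ 159.83
Gain = 20 log₁₀(159.83) ≈ 44.07 dB
∠G = 38.64° − 86.42° = -47.78°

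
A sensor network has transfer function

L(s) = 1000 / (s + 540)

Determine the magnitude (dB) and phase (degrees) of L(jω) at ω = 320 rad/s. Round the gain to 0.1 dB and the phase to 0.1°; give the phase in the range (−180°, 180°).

4.0 dB, -30.7°

At s = jω = j320:
pole (s+540): 540 + j320 → |·| = √(540²+320²) = √394000 ≈ 627.69, ∠ = arctan(320/540) ≈ 30.65°
|L| = 1000 / 627.69 ≈ 1.5931
Gain = 20 log₁₀(1.5931) ≈ 4.04 dB
∠L = 0.00° − 30.65° = -30.65°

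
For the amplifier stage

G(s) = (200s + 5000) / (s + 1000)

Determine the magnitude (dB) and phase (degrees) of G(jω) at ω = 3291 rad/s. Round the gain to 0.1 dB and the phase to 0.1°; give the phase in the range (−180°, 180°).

45.6 dB, 16.5°

Substitute s = j3291:
Numerator: 200(j3291) + 5000 = 5000 + j658200
Denominator: (j3291) + 1000 = 1000 + j3291
|N| = √(5000² + 658200²) ≈ 6.5822e+05, ∠N ≈ 89.56°
|D| = √(1000² + 3291²) ≈ 3439.6, ∠D ≈ 73.10°
|G| = 6.5822e+05 / 3439.6 ≈ 191.37
Gain = 20 log₁₀(191.37) ≈ 45.64 dB
∠G = 89.56° − 73.10° = 16.46°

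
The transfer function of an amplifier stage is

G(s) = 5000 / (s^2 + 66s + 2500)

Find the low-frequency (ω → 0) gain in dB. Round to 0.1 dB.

6.0 dB

G(0) = 5000 / 2500 = 2
20 log₁₀(2) ≈ 6.02 dB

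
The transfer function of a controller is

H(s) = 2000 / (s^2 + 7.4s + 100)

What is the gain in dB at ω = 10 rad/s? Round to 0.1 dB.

At s = jω = j10:
quadratic: (j10)² + 7.4·j10 + 100 = 0 + j74 → |·| ≈ 74, ∠ ≈ 90.00°
|H| = 2000 / 74 ≈ 27.027
Gain = 20 log₁₀(27.027) ≈ 28.64 dB

28.6 dB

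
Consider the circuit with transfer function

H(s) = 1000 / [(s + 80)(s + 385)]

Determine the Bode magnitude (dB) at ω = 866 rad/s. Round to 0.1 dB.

At s = jω = j866:
pole (s+80): 80 + j866 → |·| = √(80²+866²) = √756356 ≈ 869.69, ∠ = arctan(866/80) ≈ 84.72°
pole (s+385): 385 + j866 → |·| = √(385²+866²) = √898181 ≈ 947.72, ∠ = arctan(866/385) ≈ 66.03°
|H| = 1000 / 8.2422e+05 ≈ 0.0012133
Gain = 20 log₁₀(0.0012133) ≈ -58.32 dB

-58.3 dB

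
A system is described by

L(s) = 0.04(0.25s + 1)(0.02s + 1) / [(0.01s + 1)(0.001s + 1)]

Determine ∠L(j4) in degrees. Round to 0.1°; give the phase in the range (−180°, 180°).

At ω = 4 rad/s:
zero (1 + j4·0.25) = 1 + j1 → |·| ≈ 1.4142, ∠ ≈ 45.00°
zero (1 + j4·0.02) = 1 + j0.08 → |·| ≈ 1.0032, ∠ ≈ 4.57°
pole (1 + j4·0.01) = 1 + j0.04 → |·| ≈ 1.0008, ∠ ≈ 2.29°
pole (1 + j4·0.001) = 1 + j0.004 → |·| ≈ 1, ∠ ≈ 0.23°
∠L = (45.00° + 4.57°) − (2.29° + 0.23°) = 47.05°

47.1°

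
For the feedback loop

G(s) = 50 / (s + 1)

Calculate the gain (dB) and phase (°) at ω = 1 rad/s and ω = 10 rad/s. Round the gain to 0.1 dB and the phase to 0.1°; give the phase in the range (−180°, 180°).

At s = jω = j1:
pole (s+1): 1 + j1 → |·| = √(1²+1²) = √2 ≈ 1.4142, ∠ = arctan(1/1) ≈ 45.00°
|G| = 50 / 1.4142 ≈ 35.356
Gain = 20 log₁₀(35.356) ≈ 30.97 dB
∠G = 0.00° − 45.00° = -45.00°

At s = jω = j10:
pole (s+1): 1 + j10 → |·| = √(1²+10²) = √101 ≈ 10.05, ∠ = arctan(10/1) ≈ 84.29°
|G| = 50 / 10.05 ≈ 4.9751
Gain = 20 log₁₀(4.9751) ≈ 13.94 dB
∠G = 0.00° − 84.29° = -84.29°

ω = 1: 31.0 dB, -45.0°; ω = 10: 13.9 dB, -84.3°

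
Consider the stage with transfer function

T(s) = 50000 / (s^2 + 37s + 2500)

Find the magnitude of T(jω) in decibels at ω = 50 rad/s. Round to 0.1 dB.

At s = jω = j50:
quadratic: (j50)² + 37·j50 + 2500 = 0 + j1850 → |·| ≈ 1850, ∠ ≈ 90.00°
|T| = 50000 / 1850 ≈ 27.027
Gain = 20 log₁₀(27.027) ≈ 28.64 dB

28.6 dB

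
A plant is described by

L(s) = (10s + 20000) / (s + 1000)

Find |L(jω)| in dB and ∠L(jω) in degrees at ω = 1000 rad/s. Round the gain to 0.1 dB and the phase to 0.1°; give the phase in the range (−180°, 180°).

Substitute s = j1000:
Numerator: 10(j1000) + 20000 = 20000 + j10000
Denominator: (j1000) + 1000 = 1000 + j1000
|N| = √(20000² + 10000²) ≈ 22361, ∠N ≈ 26.57°
|D| = √(1000² + 1000²) ≈ 1414.2, ∠D ≈ 45.00°
|L| = 22361 / 1414.2 ≈ 15.812
Gain = 20 log₁₀(15.812) ≈ 23.98 dB
∠L = 26.57° − 45.00° = -18.43°

24.0 dB, -18.4°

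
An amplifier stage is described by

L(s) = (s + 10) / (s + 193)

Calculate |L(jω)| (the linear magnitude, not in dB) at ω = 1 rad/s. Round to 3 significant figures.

Substitute s = j1:
Numerator: (j1) + 10 = 10 + j1
Denominator: (j1) + 193 = 193 + j1
|N| = √(10² + 1²) ≈ 10.05, ∠N ≈ 5.71°
|D| = √(193² + 1²) ≈ 193, ∠D ≈ 0.30°
|L| = 10.05 / 193 ≈ 0.052073

0.0521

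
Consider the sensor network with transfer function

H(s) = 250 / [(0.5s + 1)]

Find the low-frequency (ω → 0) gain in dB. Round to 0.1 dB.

48.0 dB

H(0) = 250 · 1 / 1 = 250
20 log₁₀(250) ≈ 47.96 dB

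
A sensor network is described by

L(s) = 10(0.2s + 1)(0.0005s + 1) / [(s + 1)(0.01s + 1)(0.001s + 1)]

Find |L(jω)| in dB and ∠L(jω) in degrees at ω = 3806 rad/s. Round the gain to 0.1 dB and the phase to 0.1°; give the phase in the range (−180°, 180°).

-30.8 dB, -101.6°

At ω = 3806 rad/s:
zero (1 + j3806·0.2) = 1 + j761.2 → |·| ≈ 761.2, ∠ ≈ 89.92°
zero (1 + j3806·0.0005) = 1 + j1.903 → |·| ≈ 2.1497, ∠ ≈ 62.28°
pole (1 + j3806·1) = 1 + j3806 → |·| ≈ 3806, ∠ ≈ 89.98°
pole (1 + j3806·0.01) = 1 + j38.06 → |·| ≈ 38.073, ∠ ≈ 88.49°
pole (1 + j3806·0.001) = 1 + j3.806 → |·| ≈ 3.9352, ∠ ≈ 75.28°
|L| = 10 · 761.2 · 2.1497 / (3806 · 38.073 · 3.9352) ≈ 0.028696
Gain = 20 log₁₀(0.028696) ≈ -30.84 dB
∠L = (89.92° + 62.28°) − (89.98° + 88.49° + 75.28°) = -101.55°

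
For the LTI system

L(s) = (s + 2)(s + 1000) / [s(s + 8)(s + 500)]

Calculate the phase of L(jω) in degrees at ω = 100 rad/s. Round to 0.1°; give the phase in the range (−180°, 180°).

-92.2°

At s = jω = j100:
zero (s+2): 2 + j100 → |·| = √(2²+100²) = √10004 ≈ 100.02, ∠ = arctan(100/2) ≈ 88.85°
zero (s+1000): 1000 + j100 → |·| = √(1000²+100²) = √1010000 ≈ 1005, ∠ = arctan(100/1000) ≈ 5.71°
pole (s+8): 8 + j100 → |·| = √(8²+100²) = √10064 ≈ 100.32, ∠ = arctan(100/8) ≈ 85.43°
pole (s+500): 500 + j100 → |·| = √(500²+100²) = √260000 ≈ 509.9, ∠ = arctan(100/500) ≈ 11.31°
pole at origin: |s| = 100, ∠ = 90.00° (in denominator)
∠L = 94.56° − 186.74° = -92.18°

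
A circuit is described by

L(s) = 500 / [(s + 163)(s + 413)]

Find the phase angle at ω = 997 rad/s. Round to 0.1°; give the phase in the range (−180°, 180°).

At s = jω = j997:
pole (s+163): 163 + j997 → |·| = √(163²+997²) = √1020578 ≈ 1010.2, ∠ = arctan(997/163) ≈ 80.71°
pole (s+413): 413 + j997 → |·| = √(413²+997²) = √1164578 ≈ 1079.2, ∠ = arctan(997/413) ≈ 67.50°
∠L = 0.00° − 148.21° = -148.21°

-148.2°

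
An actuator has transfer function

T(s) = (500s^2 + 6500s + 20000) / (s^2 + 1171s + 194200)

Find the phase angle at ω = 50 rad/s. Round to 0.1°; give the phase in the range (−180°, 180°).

Substitute s = j50:
Numerator: 500(j50)^2 + 6500(j50) + 20000 = -1230000 + j325000
Denominator: (j50)^2 + 1171(j50) + 194200 = 191700 + j58550
|N| = √(1230000² + 325000²) ≈ 1.2722e+06, ∠N ≈ 165.20°
|D| = √(191700² + 58550²) ≈ 2.0044e+05, ∠D ≈ 16.98°
∠T = 165.20° − 16.98° = 148.22°

148.2°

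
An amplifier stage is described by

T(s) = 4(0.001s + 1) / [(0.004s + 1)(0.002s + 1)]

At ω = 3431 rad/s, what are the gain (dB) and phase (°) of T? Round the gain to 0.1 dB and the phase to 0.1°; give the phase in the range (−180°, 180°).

At ω = 3431 rad/s:
zero (1 + j3431·0.001) = 1 + j3.431 → |·| ≈ 3.5738, ∠ ≈ 73.75°
pole (1 + j3431·0.004) = 1 + j13.724 → |·| ≈ 13.76, ∠ ≈ 85.83°
pole (1 + j3431·0.002) = 1 + j6.862 → |·| ≈ 6.9345, ∠ ≈ 81.71°
|T| = 4 · 3.5738 / (13.76 · 6.9345) ≈ 0.14982
Gain = 20 log₁₀(0.14982) ≈ -16.49 dB
∠T = (73.75°) − (85.83° + 81.71°) = -93.79°

-16.5 dB, -93.8°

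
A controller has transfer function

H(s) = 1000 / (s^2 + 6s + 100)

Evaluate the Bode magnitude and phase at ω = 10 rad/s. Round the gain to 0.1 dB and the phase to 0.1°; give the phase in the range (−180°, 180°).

24.4 dB, -90.0°

At s = jω = j10:
quadratic: (j10)² + 6·j10 + 100 = 0 + j60 → |·| ≈ 60, ∠ ≈ 90.00°
|H| = 1000 / 60 ≈ 16.667
Gain = 20 log₁₀(16.667) ≈ 24.44 dB
∠H = 0.00° − 90.00° = -90.00°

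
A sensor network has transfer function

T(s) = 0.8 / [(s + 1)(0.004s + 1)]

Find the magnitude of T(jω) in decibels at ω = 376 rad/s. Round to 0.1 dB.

At ω = 376 rad/s:
pole (1 + j376·1) = 1 + j376 → |·| ≈ 376, ∠ ≈ 89.85°
pole (1 + j376·0.004) = 1 + j1.504 → |·| ≈ 1.8061, ∠ ≈ 56.38°
|T| = 0.8 · 1 / (376 · 1.8061) ≈ 0.001178
Gain = 20 log₁₀(0.001178) ≈ -58.58 dB

-58.6 dB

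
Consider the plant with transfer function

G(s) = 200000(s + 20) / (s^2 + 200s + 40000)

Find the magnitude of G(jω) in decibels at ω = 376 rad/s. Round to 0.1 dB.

55.5 dB

At s = jω = j376:
zero (s+20): 20 + j376 → |·| = √(20²+376²) = √141776 ≈ 376.53, ∠ = arctan(376/20) ≈ 86.96°
quadratic: (j376)² + 200·j376 + 40000 = -101376 + j75200 → |·| ≈ 1.2622e+05, ∠ ≈ 143.43°
|G| = 200000 · 376.53 / 1.2622e+05 ≈ 596.62
Gain = 20 log₁₀(596.62) ≈ 55.51 dB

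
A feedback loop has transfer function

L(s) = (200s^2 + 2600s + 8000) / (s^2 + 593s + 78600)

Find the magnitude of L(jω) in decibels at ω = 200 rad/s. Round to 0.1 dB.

36.2 dB

Substitute s = j200:
Numerator: 200(j200)^2 + 2600(j200) + 8000 = -7992000 + j520000
Denominator: (j200)^2 + 593(j200) + 78600 = 38600 + j118600
|N| = √(7992000² + 520000²) ≈ 8.0089e+06, ∠N ≈ 176.28°
|D| = √(38600² + 118600²) ≈ 1.2472e+05, ∠D ≈ 71.97°
|L| = 8.0089e+06 / 1.2472e+05 ≈ 64.215
Gain = 20 log₁₀(64.215) ≈ 36.15 dB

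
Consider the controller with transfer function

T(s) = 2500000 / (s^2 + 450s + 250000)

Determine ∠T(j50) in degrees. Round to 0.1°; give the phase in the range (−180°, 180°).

-5.2°

At s = jω = j50:
quadratic: (j50)² + 450·j50 + 250000 = 247500 + j22500 → |·| ≈ 2.4852e+05, ∠ ≈ 5.19°
∠T = 0.00° − 5.19° = -5.19°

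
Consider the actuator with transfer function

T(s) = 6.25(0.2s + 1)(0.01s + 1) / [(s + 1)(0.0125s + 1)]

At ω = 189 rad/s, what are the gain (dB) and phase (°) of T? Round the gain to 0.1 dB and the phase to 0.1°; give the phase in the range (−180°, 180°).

At ω = 189 rad/s:
zero (1 + j189·0.2) = 1 + j37.8 → |·| ≈ 37.813, ∠ ≈ 88.48°
zero (1 + j189·0.01) = 1 + j1.89 → |·| ≈ 2.1382, ∠ ≈ 62.12°
pole (1 + j189·1) = 1 + j189 → |·| ≈ 189, ∠ ≈ 89.70°
pole (1 + j189·0.0125) = 1 + j2.3625 → |·| ≈ 2.5654, ∠ ≈ 67.06°
|T| = 6.25 · 37.813 · 2.1382 / (189 · 2.5654) ≈ 1.0422
Gain = 20 log₁₀(1.0422) ≈ 0.36 dB
∠T = (88.48° + 62.12°) − (89.70° + 67.06°) = -6.16°

0.4 dB, -6.2°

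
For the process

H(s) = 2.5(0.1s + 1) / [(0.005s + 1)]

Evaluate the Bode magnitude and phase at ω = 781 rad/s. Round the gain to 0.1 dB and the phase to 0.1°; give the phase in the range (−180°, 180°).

At ω = 781 rad/s:
zero (1 + j781·0.1) = 1 + j78.1 → |·| ≈ 78.106, ∠ ≈ 89.27°
pole (1 + j781·0.005) = 1 + j3.905 → |·| ≈ 4.031, ∠ ≈ 75.64°
|H| = 2.5 · 78.106 / (4.031) ≈ 48.441
Gain = 20 log₁₀(48.441) ≈ 33.70 dB
∠H = (89.27°) − (75.64°) = 13.63°

33.7 dB, 13.6°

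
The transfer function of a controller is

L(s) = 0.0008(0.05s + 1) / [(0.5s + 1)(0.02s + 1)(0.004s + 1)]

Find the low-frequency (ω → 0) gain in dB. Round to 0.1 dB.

-61.9 dB

L(0) = 0.0008 · 1 / 1 = 0.0008
20 log₁₀(0.0008) ≈ -61.94 dB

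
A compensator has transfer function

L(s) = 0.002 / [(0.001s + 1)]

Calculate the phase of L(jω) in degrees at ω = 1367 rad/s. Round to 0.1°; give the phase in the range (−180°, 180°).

At ω = 1367 rad/s:
pole (1 + j1367·0.001) = 1 + j1.367 → |·| ≈ 1.6937, ∠ ≈ 53.81°
∠L = (0°) − (53.81°) = -53.81°

-53.8°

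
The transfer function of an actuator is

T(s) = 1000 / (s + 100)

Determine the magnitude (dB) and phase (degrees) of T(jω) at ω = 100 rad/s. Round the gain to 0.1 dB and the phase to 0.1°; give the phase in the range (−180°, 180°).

17.0 dB, -45.0°

At s = jω = j100:
pole (s+100): 100 + j100 → |·| = √(100²+100²) = √20000 ≈ 141.42, ∠ = arctan(100/100) ≈ 45.00°
|T| = 1000 / 141.42 ≈ 7.0711
Gain = 20 log₁₀(7.0711) ≈ 16.99 dB
∠T = 0.00° − 45.00° = -45.00°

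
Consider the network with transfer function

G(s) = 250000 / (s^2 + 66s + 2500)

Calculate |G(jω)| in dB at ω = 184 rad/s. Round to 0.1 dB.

17.4 dB

At s = jω = j184:
quadratic: (j184)² + 66·j184 + 2500 = -31356 + j12144 → |·| ≈ 33626, ∠ ≈ 158.83°
|G| = 250000 / 33626 ≈ 7.4347
Gain = 20 log₁₀(7.4347) ≈ 17.43 dB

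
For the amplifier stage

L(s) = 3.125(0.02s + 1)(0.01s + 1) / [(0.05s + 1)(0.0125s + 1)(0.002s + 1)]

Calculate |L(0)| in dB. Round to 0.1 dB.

L(0) = 3.125 · 1 / 1 = 3.125
20 log₁₀(3.125) ≈ 9.90 dB

9.9 dB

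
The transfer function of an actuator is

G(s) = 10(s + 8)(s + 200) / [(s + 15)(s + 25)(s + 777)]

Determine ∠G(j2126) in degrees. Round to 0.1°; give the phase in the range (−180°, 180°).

-74.4°

At s = jω = j2126:
zero (s+8): 8 + j2126 → |·| = √(8²+2126²) = √4519940 ≈ 2126, ∠ = arctan(2126/8) ≈ 89.78°
zero (s+200): 200 + j2126 → |·| = √(200²+2126²) = √4559876 ≈ 2135.4, ∠ = arctan(2126/200) ≈ 84.63°
pole (s+15): 15 + j2126 → |·| = √(15²+2126²) = √4520101 ≈ 2126.1, ∠ = arctan(2126/15) ≈ 89.60°
pole (s+25): 25 + j2126 → |·| = √(25²+2126²) = √4520501 ≈ 2126.1, ∠ = arctan(2126/25) ≈ 89.33°
pole (s+777): 777 + j2126 → |·| = √(777²+2126²) = √5123605 ≈ 2263.5, ∠ = arctan(2126/777) ≈ 69.92°
∠G = 174.41° − 248.85° = -74.44°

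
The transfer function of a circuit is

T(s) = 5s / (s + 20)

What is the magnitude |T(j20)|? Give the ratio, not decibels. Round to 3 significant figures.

3.54

At s = jω = j20:
zero at origin: s = j20 → |·| = 20, ∠ = 90.00°
pole (s+20): 20 + j20 → |·| = √(20²+20²) = √800 ≈ 28.284, ∠ = arctan(20/20) ≈ 45.00°
|T| = 5 · 20 / 28.284 ≈ 3.5356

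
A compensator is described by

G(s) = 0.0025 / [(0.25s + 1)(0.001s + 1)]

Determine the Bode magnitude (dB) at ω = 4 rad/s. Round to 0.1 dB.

-55.1 dB

At ω = 4 rad/s:
pole (1 + j4·0.25) = 1 + j1 → |·| ≈ 1.4142, ∠ ≈ 45.00°
pole (1 + j4·0.001) = 1 + j0.004 → |·| ≈ 1, ∠ ≈ 0.23°
|G| = 0.0025 · 1 / (1.4142 · 1) ≈ 0.0017678
Gain = 20 log₁₀(0.0017678) ≈ -55.05 dB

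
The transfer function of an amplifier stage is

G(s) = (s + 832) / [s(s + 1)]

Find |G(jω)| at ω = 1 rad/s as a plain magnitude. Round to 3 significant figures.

588

At s = jω = j1:
zero (s+832): 832 + j1 → |·| = √(832²+1²) = √692225 ≈ 832, ∠ = arctan(1/832) ≈ 0.07°
pole (s+1): 1 + j1 → |·| = √(1²+1²) = √2 ≈ 1.4142, ∠ = arctan(1/1) ≈ 45.00°
pole at origin: |s| = 1, ∠ = 90.00° (in denominator)
|G| = 1 · 832 / 1.4142 ≈ 588.32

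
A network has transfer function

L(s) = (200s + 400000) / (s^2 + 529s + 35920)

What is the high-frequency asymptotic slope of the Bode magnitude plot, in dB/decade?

Each pole contributes −20 dB/decade at high frequency; each zero contributes +20 dB/decade.
Net: 1 zero(s) − 2 pole(s) → -20 dB/decade.

-20 dB/decade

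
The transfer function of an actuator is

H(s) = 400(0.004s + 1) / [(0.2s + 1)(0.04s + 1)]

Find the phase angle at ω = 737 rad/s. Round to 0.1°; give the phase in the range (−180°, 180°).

-106.4°

At ω = 737 rad/s:
zero (1 + j737·0.004) = 1 + j2.948 → |·| ≈ 3.113, ∠ ≈ 71.26°
pole (1 + j737·0.2) = 1 + j147.4 → |·| ≈ 147.4, ∠ ≈ 89.61°
pole (1 + j737·0.04) = 1 + j29.48 → |·| ≈ 29.497, ∠ ≈ 88.06°
∠H = (71.26°) − (89.61° + 88.06°) = -106.41°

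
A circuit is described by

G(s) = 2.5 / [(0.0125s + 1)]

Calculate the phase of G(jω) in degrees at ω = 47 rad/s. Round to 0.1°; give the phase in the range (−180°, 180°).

-30.4°

At ω = 47 rad/s:
pole (1 + j47·0.0125) = 1 + j0.5875 → |·| ≈ 1.1598, ∠ ≈ 30.43°
∠G = (0°) − (30.43°) = -30.43°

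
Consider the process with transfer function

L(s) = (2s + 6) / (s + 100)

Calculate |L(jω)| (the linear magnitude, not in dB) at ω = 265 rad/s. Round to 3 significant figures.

Substitute s = j265:
Numerator: 2(j265) + 6 = 6 + j530
Denominator: (j265) + 100 = 100 + j265
|N| = √(6² + 530²) ≈ 530.03, ∠N ≈ 89.35°
|D| = √(100² + 265²) ≈ 283.24, ∠D ≈ 69.33°
|L| = 530.03 / 283.24 ≈ 1.8713

1.87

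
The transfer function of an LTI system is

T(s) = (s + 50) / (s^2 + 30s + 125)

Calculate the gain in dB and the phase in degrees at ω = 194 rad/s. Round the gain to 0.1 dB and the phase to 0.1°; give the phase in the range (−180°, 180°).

Substitute s = j194:
Numerator: (j194) + 50 = 50 + j194
Denominator: (j194)^2 + 30(j194) + 125 = -37511 + j5820
|N| = √(50² + 194²) ≈ 200.34, ∠N ≈ 75.55°
|D| = √(37511² + 5820²) ≈ 37960, ∠D ≈ 171.18°
|T| = 200.34 / 37960 ≈ 0.0052777
Gain = 20 log₁₀(0.0052777) ≈ -45.55 dB
∠T = 75.55° − 171.18° = -95.63°

-45.6 dB, -95.6°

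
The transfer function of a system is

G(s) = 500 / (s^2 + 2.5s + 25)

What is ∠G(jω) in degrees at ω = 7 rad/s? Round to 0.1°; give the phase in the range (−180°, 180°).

At s = jω = j7:
quadratic: (j7)² + 2.5·j7 + 25 = -24 + j17.5 → |·| ≈ 29.703, ∠ ≈ 143.90°
∠G = 0.00° − 143.90° = -143.90°

-143.9°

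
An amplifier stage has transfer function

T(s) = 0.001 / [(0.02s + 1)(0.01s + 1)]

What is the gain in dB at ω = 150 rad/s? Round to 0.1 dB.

-75.1 dB

At ω = 150 rad/s:
pole (1 + j150·0.02) = 1 + j3 → |·| ≈ 3.1623, ∠ ≈ 71.57°
pole (1 + j150·0.01) = 1 + j1.5 → |·| ≈ 1.8028, ∠ ≈ 56.31°
|T| = 0.001 · 1 / (3.1623 · 1.8028) ≈ 0.00017541
Gain = 20 log₁₀(0.00017541) ≈ -75.12 dB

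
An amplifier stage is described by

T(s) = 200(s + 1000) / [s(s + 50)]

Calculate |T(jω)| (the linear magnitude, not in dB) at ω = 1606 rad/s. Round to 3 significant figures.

At s = jω = j1606:
zero (s+1000): 1000 + j1606 → |·| = √(1000²+1606²) = √3579236 ≈ 1891.9, ∠ = arctan(1606/1000) ≈ 58.09°
pole (s+50): 50 + j1606 → |·| = √(50²+1606²) = √2581736 ≈ 1606.8, ∠ = arctan(1606/50) ≈ 88.22°
pole at origin: |s| = 1606, ∠ = 90.00° (in denominator)
|T| = 200 · 1891.9 / 2.5805e+06 ≈ 0.14663

0.147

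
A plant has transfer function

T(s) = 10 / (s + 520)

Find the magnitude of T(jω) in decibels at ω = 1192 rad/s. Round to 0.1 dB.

Substitute s = j1192:
Numerator: 10 = 10 + j0
Denominator: (j1192) + 520 = 520 + j1192
|N| = √(10² + 0²) ≈ 10, ∠N ≈ 0.00°
|D| = √(520² + 1192²) ≈ 1300.5, ∠D ≈ 66.43°
|T| = 10 / 1300.5 ≈ 0.0076894
Gain = 20 log₁₀(0.0076894) ≈ -42.28 dB

-42.3 dB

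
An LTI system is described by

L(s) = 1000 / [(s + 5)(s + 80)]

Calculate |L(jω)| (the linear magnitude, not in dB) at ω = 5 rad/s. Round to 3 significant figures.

1.76

At s = jω = j5:
pole (s+5): 5 + j5 → |·| = √(5²+5²) = √50 ≈ 7.0711, ∠ = arctan(5/5) ≈ 45.00°
pole (s+80): 80 + j5 → |·| = √(80²+5²) = √6425 ≈ 80.156, ∠ = arctan(5/80) ≈ 3.58°
|L| = 1000 / 566.79 ≈ 1.7643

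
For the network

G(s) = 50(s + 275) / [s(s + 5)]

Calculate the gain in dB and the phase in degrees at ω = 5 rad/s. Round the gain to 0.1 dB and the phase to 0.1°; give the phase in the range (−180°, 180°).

At s = jω = j5:
zero (s+275): 275 + j5 → |·| = √(275²+5²) = √75650 ≈ 275.05, ∠ = arctan(5/275) ≈ 1.04°
pole (s+5): 5 + j5 → |·| = √(5²+5²) = √50 ≈ 7.0711, ∠ = arctan(5/5) ≈ 45.00°
pole at origin: |s| = 5, ∠ = 90.00° (in denominator)
|G| = 50 · 275.05 / 35.355 ≈ 388.98
Gain = 20 log₁₀(388.98) ≈ 51.80 dB
∠G = 1.04° − 135.00° = -133.96°

51.8 dB, -134.0°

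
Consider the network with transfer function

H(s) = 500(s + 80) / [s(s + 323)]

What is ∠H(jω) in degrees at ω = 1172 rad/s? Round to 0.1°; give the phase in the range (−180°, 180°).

At s = jω = j1172:
zero (s+80): 80 + j1172 → |·| = √(80²+1172²) = √1379984 ≈ 1174.7, ∠ = arctan(1172/80) ≈ 86.10°
pole (s+323): 323 + j1172 → |·| = √(323²+1172²) = √1477913 ≈ 1215.7, ∠ = arctan(1172/323) ≈ 74.59°
pole at origin: |s| = 1172, ∠ = 90.00° (in denominator)
∠H = 86.10° − 164.59° = -78.49°

-78.5°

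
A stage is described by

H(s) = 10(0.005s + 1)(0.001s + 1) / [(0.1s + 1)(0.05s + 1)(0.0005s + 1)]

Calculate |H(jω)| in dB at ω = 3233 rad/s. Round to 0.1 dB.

At ω = 3233 rad/s:
zero (1 + j3233·0.005) = 1 + j16.165 → |·| ≈ 16.196, ∠ ≈ 86.46°
zero (1 + j3233·0.001) = 1 + j3.233 → |·| ≈ 3.3841, ∠ ≈ 72.81°
pole (1 + j3233·0.1) = 1 + j323.3 → |·| ≈ 323.3, ∠ ≈ 89.82°
pole (1 + j3233·0.05) = 1 + j161.65 → |·| ≈ 161.65, ∠ ≈ 89.65°
pole (1 + j3233·0.0005) = 1 + j1.6165 → |·| ≈ 1.9008, ∠ ≈ 58.26°
|H| = 10 · 16.196 · 3.3841 / (323.3 · 161.65 · 1.9008) ≈ 0.0055174
Gain = 20 log₁₀(0.0055174) ≈ -45.17 dB

-45.2 dB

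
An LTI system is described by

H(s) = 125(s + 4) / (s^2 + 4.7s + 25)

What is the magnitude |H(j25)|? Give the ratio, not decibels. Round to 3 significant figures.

At s = jω = j25:
zero (s+4): 4 + j25 → |·| = √(4²+25²) = √641 ≈ 25.318, ∠ = arctan(25/4) ≈ 80.91°
quadratic: (j25)² + 4.7·j25 + 25 = -600 + j117.5 → |·| ≈ 611.4, ∠ ≈ 168.92°
|H| = 125 · 25.318 / 611.4 ≈ 5.1762

5.18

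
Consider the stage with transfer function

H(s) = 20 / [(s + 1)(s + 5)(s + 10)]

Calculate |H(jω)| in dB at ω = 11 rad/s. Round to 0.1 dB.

-39.9 dB

At s = jω = j11:
pole (s+1): 1 + j11 → |·| = √(1²+11²) = √122 ≈ 11.045, ∠ = arctan(11/1) ≈ 84.81°
pole (s+5): 5 + j11 → |·| = √(5²+11²) = √146 ≈ 12.083, ∠ = arctan(11/5) ≈ 65.56°
pole (s+10): 10 + j11 → |·| = √(10²+11²) = √221 ≈ 14.866, ∠ = arctan(11/10) ≈ 47.73°
|H| = 20 / 1984 ≈ 0.010081
Gain = 20 log₁₀(0.010081) ≈ -39.93 dB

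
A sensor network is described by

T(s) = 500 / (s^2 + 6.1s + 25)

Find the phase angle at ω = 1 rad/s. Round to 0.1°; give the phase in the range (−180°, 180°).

At s = jω = j1:
quadratic: (j1)² + 6.1·j1 + 25 = 24 + j6.1 → |·| ≈ 24.763, ∠ ≈ 14.26°
∠T = 0.00° − 14.26° = -14.26°

-14.3°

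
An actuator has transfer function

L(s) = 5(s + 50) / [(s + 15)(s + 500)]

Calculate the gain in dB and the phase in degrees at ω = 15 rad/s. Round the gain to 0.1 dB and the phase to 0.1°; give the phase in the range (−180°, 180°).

At s = jω = j15:
zero (s+50): 50 + j15 → |·| = √(50²+15²) = √2725 ≈ 52.202, ∠ = arctan(15/50) ≈ 16.70°
pole (s+15): 15 + j15 → |·| = √(15²+15²) = √450 ≈ 21.213, ∠ = arctan(15/15) ≈ 45.00°
pole (s+500): 500 + j15 → |·| = √(500²+15²) = √250225 ≈ 500.22, ∠ = arctan(15/500) ≈ 1.72°
|L| = 5 · 52.202 / 10611 ≈ 0.024598
Gain = 20 log₁₀(0.024598) ≈ -32.18 dB
∠L = 16.70° − 46.72° = -30.02°

-32.2 dB, -30.0°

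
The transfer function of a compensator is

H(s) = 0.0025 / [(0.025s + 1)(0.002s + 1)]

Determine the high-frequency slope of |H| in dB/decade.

Each pole contributes −20 dB/decade at high frequency; each zero contributes +20 dB/decade.
Net: 0 zero(s) − 2 pole(s) → -40 dB/decade.

-40 dB/decade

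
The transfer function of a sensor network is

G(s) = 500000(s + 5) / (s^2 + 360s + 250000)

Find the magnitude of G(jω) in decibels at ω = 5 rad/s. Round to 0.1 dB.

23.0 dB

At s = jω = j5:
zero (s+5): 5 + j5 → |·| = √(5²+5²) = √50 ≈ 7.0711, ∠ = arctan(5/5) ≈ 45.00°
quadratic: (j5)² + 360·j5 + 250000 = 249975 + j1800 → |·| ≈ 2.4998e+05, ∠ ≈ 0.41°
|G| = 500000 · 7.0711 / 2.4998e+05 ≈ 14.143
Gain = 20 log₁₀(14.143) ≈ 23.01 dB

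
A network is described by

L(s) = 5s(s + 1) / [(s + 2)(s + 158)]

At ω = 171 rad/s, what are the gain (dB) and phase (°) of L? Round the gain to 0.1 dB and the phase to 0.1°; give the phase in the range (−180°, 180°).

11.3 dB, 43.1°

At s = jω = j171:
zero (s+1): 1 + j171 → |·| = √(1²+171²) = √29242 ≈ 171, ∠ = arctan(171/1) ≈ 89.66°
zero at origin: s = j171 → |·| = 171, ∠ = 90.00°
pole (s+2): 2 + j171 → |·| = √(2²+171²) = √29245 ≈ 171.01, ∠ = arctan(171/2) ≈ 89.33°
pole (s+158): 158 + j171 → |·| = √(158²+171²) = √54205 ≈ 232.82, ∠ = arctan(171/158) ≈ 47.26°
|L| = 5 · 29241 / 39815 ≈ 3.6721
Gain = 20 log₁₀(3.6721) ≈ 11.30 dB
∠L = 179.66° − 136.59° = 43.07°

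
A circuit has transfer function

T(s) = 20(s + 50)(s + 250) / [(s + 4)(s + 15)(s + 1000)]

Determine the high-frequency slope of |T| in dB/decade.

Each pole contributes −20 dB/decade at high frequency; each zero contributes +20 dB/decade.
Net: 2 zero(s) − 3 pole(s) → -20 dB/decade.

-20 dB/decade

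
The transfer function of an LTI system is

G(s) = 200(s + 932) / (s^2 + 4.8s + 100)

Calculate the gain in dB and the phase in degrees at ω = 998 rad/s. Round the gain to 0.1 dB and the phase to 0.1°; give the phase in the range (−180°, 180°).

At s = jω = j998:
zero (s+932): 932 + j998 → |·| = √(932²+998²) = √1864628 ≈ 1365.5, ∠ = arctan(998/932) ≈ 46.96°
quadratic: (j998)² + 4.8·j998 + 100 = -995904 + j4790.4 → |·| ≈ 9.9592e+05, ∠ ≈ 179.72°
|G| = 200 · 1365.5 / 9.9592e+05 ≈ 0.27422
Gain = 20 log₁₀(0.27422) ≈ -11.24 dB
∠G = 46.96° − 179.72° = -132.76°

-11.2 dB, -132.8°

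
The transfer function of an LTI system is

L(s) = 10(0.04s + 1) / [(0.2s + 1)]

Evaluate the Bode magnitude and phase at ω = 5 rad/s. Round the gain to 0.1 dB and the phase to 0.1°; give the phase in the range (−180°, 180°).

At ω = 5 rad/s:
zero (1 + j5·0.04) = 1 + j0.2 → |·| ≈ 1.0198, ∠ ≈ 11.31°
pole (1 + j5·0.2) = 1 + j1 → |·| ≈ 1.4142, ∠ ≈ 45.00°
|L| = 10 · 1.0198 / (1.4142) ≈ 7.2111
Gain = 20 log₁₀(7.2111) ≈ 17.16 dB
∠L = (11.31°) − (45.00°) = -33.69°

17.2 dB, -33.7°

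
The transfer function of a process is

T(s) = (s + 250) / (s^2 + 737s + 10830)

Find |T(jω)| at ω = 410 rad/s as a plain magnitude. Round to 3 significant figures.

Substitute s = j410:
Numerator: (j410) + 250 = 250 + j410
Denominator: (j410)^2 + 737(j410) + 10830 = -157270 + j302170
|N| = √(250² + 410²) ≈ 480.21, ∠N ≈ 58.63°
|D| = √(157270² + 302170²) ≈ 3.4065e+05, ∠D ≈ 117.50°
|T| = 480.21 / 3.4065e+05 ≈ 0.0014097

0.00141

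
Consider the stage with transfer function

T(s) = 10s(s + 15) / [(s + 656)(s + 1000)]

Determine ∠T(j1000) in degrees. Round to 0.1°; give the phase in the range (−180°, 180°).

At s = jω = j1000:
zero (s+15): 15 + j1000 → |·| = √(15²+1000²) = √1000225 ≈ 1000.1, ∠ = arctan(1000/15) ≈ 89.14°
zero at origin: s = j1000 → |·| = 1000, ∠ = 90.00°
pole (s+656): 656 + j1000 → |·| = √(656²+1000²) = √1430336 ≈ 1196, ∠ = arctan(1000/656) ≈ 56.74°
pole (s+1000): 1000 + j1000 → |·| = √(1000²+1000²) = √2000000 ≈ 1414.2, ∠ = arctan(1000/1000) ≈ 45.00°
∠T = 179.14° − 101.74° = 77.40°

77.4°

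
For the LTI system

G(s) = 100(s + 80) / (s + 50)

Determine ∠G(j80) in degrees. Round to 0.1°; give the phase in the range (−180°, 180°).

At s = jω = j80:
zero (s+80): 80 + j80 → |·| = √(80²+80²) = √12800 ≈ 113.14, ∠ = arctan(80/80) ≈ 45.00°
pole (s+50): 50 + j80 → |·| = √(50²+80²) = √8900 ≈ 94.34, ∠ = arctan(80/50) ≈ 57.99°
∠G = 45.00° − 57.99° = -12.99°

-13.0°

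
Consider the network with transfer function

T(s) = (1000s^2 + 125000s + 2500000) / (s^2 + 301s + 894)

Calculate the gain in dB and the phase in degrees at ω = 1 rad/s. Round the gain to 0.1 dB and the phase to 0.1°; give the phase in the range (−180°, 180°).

Substitute s = j1:
Numerator: 1000(j1)^2 + 125000(j1) + 2500000 = 2499000 + j125000
Denominator: (j1)^2 + 301(j1) + 894 = 893 + j301
|N| = √(2499000² + 125000²) ≈ 2.5021e+06, ∠N ≈ 2.86°
|D| = √(893² + 301²) ≈ 942.36, ∠D ≈ 18.63°
|T| = 2.5021e+06 / 942.36 ≈ 2655.1
Gain = 20 log₁₀(2655.1) ≈ 68.48 dB
∠T = 2.86° − 18.63° = -15.77°

68.5 dB, -15.8°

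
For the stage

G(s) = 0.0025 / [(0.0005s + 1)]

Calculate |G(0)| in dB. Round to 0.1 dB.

G(0) = 0.0025 · 1 / 1 = 0.0025
20 log₁₀(0.0025) ≈ -52.04 dB

-52.0 dB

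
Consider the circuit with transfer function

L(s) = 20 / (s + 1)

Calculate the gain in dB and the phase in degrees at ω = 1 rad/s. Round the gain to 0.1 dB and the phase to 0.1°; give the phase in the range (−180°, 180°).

23.0 dB, -45.0°

Substitute s = j1:
Numerator: 20 = 20 + j0
Denominator: (j1) + 1 = 1 + j1
|N| = √(20² + 0²) ≈ 20, ∠N ≈ 0.00°
|D| = √(1² + 1²) ≈ 1.4142, ∠D ≈ 45.00°
|L| = 20 / 1.4142 ≈ 14.142
Gain = 20 log₁₀(14.142) ≈ 23.01 dB
∠L = 0.00° − 45.00° = -45.00°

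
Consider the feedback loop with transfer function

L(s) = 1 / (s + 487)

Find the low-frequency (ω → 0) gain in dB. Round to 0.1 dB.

L(0) = 1 / (487) ≈ 0.0020534
20 log₁₀(0.0020534) ≈ -53.75 dB

-53.8 dB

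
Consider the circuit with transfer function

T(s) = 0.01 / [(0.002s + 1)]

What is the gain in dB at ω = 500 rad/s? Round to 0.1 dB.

-43.0 dB

At ω = 500 rad/s:
pole (1 + j500·0.002) = 1 + j1 → |·| ≈ 1.4142, ∠ ≈ 45.00°
|T| = 0.01 · 1 / (1.4142) ≈ 0.0070711
Gain = 20 log₁₀(0.0070711) ≈ -43.01 dB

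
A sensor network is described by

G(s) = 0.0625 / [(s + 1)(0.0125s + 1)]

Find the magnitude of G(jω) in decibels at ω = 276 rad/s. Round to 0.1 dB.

At ω = 276 rad/s:
pole (1 + j276·1) = 1 + j276 → |·| ≈ 276, ∠ ≈ 89.79°
pole (1 + j276·0.0125) = 1 + j3.45 → |·| ≈ 3.592, ∠ ≈ 73.84°
|G| = 0.0625 · 1 / (276 · 3.592) ≈ 6.3043e-05
Gain = 20 log₁₀(6.3043e-05) ≈ -84.01 dB

-84.0 dB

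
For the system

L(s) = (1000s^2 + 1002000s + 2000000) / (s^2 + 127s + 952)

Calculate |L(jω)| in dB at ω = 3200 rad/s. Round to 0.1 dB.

Substitute s = j3200:
Numerator: 1000(j3200)^2 + 1002000(j3200) + 2000000 = -10238000000 + j3206400000
Denominator: (j3200)^2 + 127(j3200) + 952 = -10239048 + j406400
|N| = √(10238000000² + 3206400000²) ≈ 1.0728e+10, ∠N ≈ 162.61°
|D| = √(10239048² + 406400²) ≈ 1.0247e+07, ∠D ≈ 177.73°
|L| = 1.0728e+10 / 1.0247e+07 ≈ 1046.9
Gain = 20 log₁₀(1046.9) ≈ 60.40 dB

60.4 dB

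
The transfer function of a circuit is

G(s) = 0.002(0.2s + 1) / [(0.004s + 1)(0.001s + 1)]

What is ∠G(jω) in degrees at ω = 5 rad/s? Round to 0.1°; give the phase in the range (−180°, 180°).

At ω = 5 rad/s:
zero (1 + j5·0.2) = 1 + j1 → |·| ≈ 1.4142, ∠ ≈ 45.00°
pole (1 + j5·0.004) = 1 + j0.02 → |·| ≈ 1.0002, ∠ ≈ 1.15°
pole (1 + j5·0.001) = 1 + j0.005 → |·| ≈ 1, ∠ ≈ 0.29°
∠G = (45.00°) − (1.15° + 0.29°) = 43.56°

43.6°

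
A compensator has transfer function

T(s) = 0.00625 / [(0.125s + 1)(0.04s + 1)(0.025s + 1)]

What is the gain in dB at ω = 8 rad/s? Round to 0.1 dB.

At ω = 8 rad/s:
pole (1 + j8·0.125) = 1 + j1 → |·| ≈ 1.4142, ∠ ≈ 45.00°
pole (1 + j8·0.04) = 1 + j0.32 → |·| ≈ 1.05, ∠ ≈ 17.74°
pole (1 + j8·0.025) = 1 + j0.2 → |·| ≈ 1.0198, ∠ ≈ 11.31°
|T| = 0.00625 · 1 / (1.4142 · 1.05 · 1.0198) ≈ 0.0041273
Gain = 20 log₁₀(0.0041273) ≈ -47.69 dB

-47.7 dB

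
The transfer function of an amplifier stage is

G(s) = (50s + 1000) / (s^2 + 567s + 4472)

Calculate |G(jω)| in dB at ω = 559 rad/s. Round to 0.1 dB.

-24.0 dB

Substitute s = j559:
Numerator: 50(j559) + 1000 = 1000 + j27950
Denominator: (j559)^2 + 567(j559) + 4472 = -308009 + j316953
|N| = √(1000² + 27950²) ≈ 27968, ∠N ≈ 87.95°
|D| = √(308009² + 316953²) ≈ 4.4196e+05, ∠D ≈ 134.18°
|G| = 27968 / 4.4196e+05 ≈ 0.063282
Gain = 20 log₁₀(0.063282) ≈ -23.97 dB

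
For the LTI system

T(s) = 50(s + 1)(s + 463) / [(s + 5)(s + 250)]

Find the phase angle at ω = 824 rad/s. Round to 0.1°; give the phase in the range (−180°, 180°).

At s = jω = j824:
zero (s+1): 1 + j824 → |·| = √(1²+824²) = √678977 ≈ 824, ∠ = arctan(824/1) ≈ 89.93°
zero (s+463): 463 + j824 → |·| = √(463²+824²) = √893345 ≈ 945.17, ∠ = arctan(824/463) ≈ 60.67°
pole (s+5): 5 + j824 → |·| = √(5²+824²) = √679001 ≈ 824.02, ∠ = arctan(824/5) ≈ 89.65°
pole (s+250): 250 + j824 → |·| = √(250²+824²) = √741476 ≈ 861.09, ∠ = arctan(824/250) ≈ 73.12°
∠T = 150.60° − 162.77° = -12.17°

-12.2°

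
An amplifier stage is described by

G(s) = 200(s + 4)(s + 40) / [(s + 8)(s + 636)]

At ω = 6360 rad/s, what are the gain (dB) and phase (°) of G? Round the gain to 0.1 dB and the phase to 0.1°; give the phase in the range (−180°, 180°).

46.0 dB, 5.4°

At s = jω = j6360:
zero (s+4): 4 + j6360 → |·| = √(4²+6360²) = √40449616 ≈ 6360, ∠ = arctan(6360/4) ≈ 89.96°
zero (s+40): 40 + j6360 → |·| = √(40²+6360²) = √40451200 ≈ 6360.1, ∠ = arctan(6360/40) ≈ 89.64°
pole (s+8): 8 + j6360 → |·| = √(8²+6360²) = √40449664 ≈ 6360, ∠ = arctan(6360/8) ≈ 89.93°
pole (s+636): 636 + j6360 → |·| = √(636²+6360²) = √40854096 ≈ 6391.7, ∠ = arctan(6360/636) ≈ 84.29°
|G| = 200 · 4.045e+07 / 4.0651e+07 ≈ 199.01
Gain = 20 log₁₀(199.01) ≈ 45.98 dB
∠G = 179.60° − 174.22° = 5.38°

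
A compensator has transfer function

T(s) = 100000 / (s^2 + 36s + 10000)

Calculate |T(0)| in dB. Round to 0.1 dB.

20.0 dB

T(0) = 100000 / 10000 = 10
20 log₁₀(10) ≈ 20.00 dB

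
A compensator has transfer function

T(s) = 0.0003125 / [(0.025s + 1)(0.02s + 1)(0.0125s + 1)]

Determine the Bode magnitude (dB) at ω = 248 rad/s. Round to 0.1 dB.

At ω = 248 rad/s:
pole (1 + j248·0.025) = 1 + j6.2 → |·| ≈ 6.2801, ∠ ≈ 80.84°
pole (1 + j248·0.02) = 1 + j4.96 → |·| ≈ 5.0598, ∠ ≈ 78.60°
pole (1 + j248·0.0125) = 1 + j3.1 → |·| ≈ 3.2573, ∠ ≈ 72.12°
|T| = 0.0003125 · 1 / (6.2801 · 5.0598 · 3.2573) ≈ 3.0192e-06
Gain = 20 log₁₀(3.0192e-06) ≈ -110.40 dB

-110.4 dB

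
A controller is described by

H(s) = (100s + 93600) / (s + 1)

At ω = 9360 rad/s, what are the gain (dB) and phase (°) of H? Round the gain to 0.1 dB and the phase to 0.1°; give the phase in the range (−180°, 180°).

Substitute s = j9360:
Numerator: 100(j9360) + 93600 = 93600 + j936000
Denominator: (j9360) + 1 = 1 + j9360
|N| = √(93600² + 936000²) ≈ 9.4067e+05, ∠N ≈ 84.29°
|D| = √(1² + 9360²) ≈ 9360, ∠D ≈ 89.99°
|H| = 9.4067e+05 / 9360 ≈ 100.5
Gain = 20 log₁₀(100.5) ≈ 40.04 dB
∠H = 84.29° − 89.99° = -5.70°

40.0 dB, -5.7°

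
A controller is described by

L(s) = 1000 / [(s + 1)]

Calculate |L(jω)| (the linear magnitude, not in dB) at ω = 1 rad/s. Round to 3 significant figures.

707

At ω = 1 rad/s:
pole (1 + j1·1) = 1 + j1 → |·| ≈ 1.4142, ∠ ≈ 45.00°
|L| = 1000 · 1 / (1.4142) ≈ 707.11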